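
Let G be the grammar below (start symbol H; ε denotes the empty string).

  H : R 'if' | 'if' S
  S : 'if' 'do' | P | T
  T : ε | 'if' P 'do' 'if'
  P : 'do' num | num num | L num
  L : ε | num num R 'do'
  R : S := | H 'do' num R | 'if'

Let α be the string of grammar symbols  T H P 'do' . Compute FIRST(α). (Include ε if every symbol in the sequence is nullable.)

{ 'do', 'if', :=, num }

Add FIRST(T)\{ε} = { 'if' }; T is nullable, continue.
Add FIRST(H) = { 'do', 'if', :=, num }; H is not nullable, stop.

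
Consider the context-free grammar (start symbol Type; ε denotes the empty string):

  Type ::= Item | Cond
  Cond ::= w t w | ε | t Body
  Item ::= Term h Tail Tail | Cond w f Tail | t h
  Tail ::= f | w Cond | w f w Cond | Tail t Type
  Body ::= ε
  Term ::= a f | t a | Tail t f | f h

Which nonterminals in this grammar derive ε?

{ Body, Cond, Type }

Directly nullable (have an ε-production): Cond, Body.
Type ::= Cond with every symbol nullable, so Type is nullable.
No other nonterminal has a production whose RHS symbols are all nullable.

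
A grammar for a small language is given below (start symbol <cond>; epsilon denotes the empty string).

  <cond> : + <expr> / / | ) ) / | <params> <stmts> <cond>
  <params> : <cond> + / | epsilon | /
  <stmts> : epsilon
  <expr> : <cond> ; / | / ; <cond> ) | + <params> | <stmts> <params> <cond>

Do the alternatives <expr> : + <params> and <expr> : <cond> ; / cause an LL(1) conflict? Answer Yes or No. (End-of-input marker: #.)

Yes

FIRST(+ <params>) = { + } and FIRST(<cond> ; /) = { ), +, / }.
Both contain +, so the two alternatives are not disjoint — LL(1) conflict.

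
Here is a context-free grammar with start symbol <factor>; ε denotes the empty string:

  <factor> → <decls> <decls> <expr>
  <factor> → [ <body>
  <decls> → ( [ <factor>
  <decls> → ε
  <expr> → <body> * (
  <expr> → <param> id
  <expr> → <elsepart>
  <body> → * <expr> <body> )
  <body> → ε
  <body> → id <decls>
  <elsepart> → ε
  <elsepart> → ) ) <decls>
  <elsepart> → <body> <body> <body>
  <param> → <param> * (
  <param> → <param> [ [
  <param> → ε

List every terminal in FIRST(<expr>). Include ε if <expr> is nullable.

From <expr> → <body> * (: <body> nullable, take FIRST(<body>) ∪ {*} = { *, id }.
From <expr> → <param> id: <param> nullable, take FIRST(<param>) ∪ {id} = { *, [, id }.
From <expr> → <elsepart>: add FIRST(<elsepart>) = { ), *, id, ε } (including ε since <elsepart> is nullable).
Union: FIRST(<expr>) = { ), *, [, id, ε }.

{ ), *, [, id, ε }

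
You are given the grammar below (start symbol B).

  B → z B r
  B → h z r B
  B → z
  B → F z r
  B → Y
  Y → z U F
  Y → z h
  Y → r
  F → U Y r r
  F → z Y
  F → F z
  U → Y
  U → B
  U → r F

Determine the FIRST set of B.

B → z B r contributes {z}.
B → h z r B contributes {h}.
B → z contributes {z}.
From B → F z r: add FIRST(F) = { h, r, z }.
From B → Y: add FIRST(Y) = { r, z }.
Union: FIRST(B) = { h, r, z }.

{ h, r, z }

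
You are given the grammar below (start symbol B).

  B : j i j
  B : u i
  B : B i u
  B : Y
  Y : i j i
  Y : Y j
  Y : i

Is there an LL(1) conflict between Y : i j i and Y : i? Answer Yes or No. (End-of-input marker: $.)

FIRST(i j i) = { i } and FIRST(i) = { i }.
Both contain i, so the two alternatives are not disjoint — LL(1) conflict.

Yes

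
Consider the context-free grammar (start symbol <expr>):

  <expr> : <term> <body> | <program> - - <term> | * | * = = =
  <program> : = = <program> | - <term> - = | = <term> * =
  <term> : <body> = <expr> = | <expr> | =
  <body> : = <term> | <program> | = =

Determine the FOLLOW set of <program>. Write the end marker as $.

In <expr> : <program> - - <term>: add FIRST(- - <term>) = { - }.
In <program> : = = <program>: <program> is at the end, add FOLLOW(<program>) = { $, *, -, = }.
In <body> : <program>: <program> is at the end, add FOLLOW(<body>) = { $, *, -, = }.
Union: FOLLOW(<program>) = { $, *, -, = }.

{ $, *, -, = }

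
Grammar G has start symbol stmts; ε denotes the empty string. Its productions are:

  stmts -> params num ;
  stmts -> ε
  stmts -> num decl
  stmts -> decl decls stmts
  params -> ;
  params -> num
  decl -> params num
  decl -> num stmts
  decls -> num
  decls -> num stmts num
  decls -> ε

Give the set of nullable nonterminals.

Directly nullable (have an ε-production): stmts, decls.
No other nonterminal has a production whose RHS symbols are all nullable.

{ decls, stmts }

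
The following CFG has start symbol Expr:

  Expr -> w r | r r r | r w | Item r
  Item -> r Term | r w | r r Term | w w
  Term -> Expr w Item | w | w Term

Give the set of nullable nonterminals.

No nonterminal has an empty production or an RHS whose symbols are all nullable.

{ } (none)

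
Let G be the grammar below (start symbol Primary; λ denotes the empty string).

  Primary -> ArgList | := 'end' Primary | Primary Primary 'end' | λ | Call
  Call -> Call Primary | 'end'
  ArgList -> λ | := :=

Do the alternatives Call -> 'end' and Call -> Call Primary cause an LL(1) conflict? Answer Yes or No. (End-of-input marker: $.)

FIRST('end') = { 'end' } and FIRST(Call Primary) = { 'end' }.
Both contain 'end', so the two alternatives are not disjoint — LL(1) conflict.

Yes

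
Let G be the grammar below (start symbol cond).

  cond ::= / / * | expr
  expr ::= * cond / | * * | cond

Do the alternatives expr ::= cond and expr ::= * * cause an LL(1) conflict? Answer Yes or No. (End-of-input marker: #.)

FIRST(cond) = { *, / } and FIRST(* *) = { * }.
Both contain *, so the two alternatives are not disjoint — LL(1) conflict.

Yes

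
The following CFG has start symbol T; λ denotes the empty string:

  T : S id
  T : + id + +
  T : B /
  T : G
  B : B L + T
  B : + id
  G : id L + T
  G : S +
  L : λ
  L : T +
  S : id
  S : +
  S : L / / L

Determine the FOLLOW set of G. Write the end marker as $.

{ $, +, /, id }

In T : G: G is at the end, add FOLLOW(T) = { $, +, /, id }.
Union: FOLLOW(G) = { $, +, /, id }.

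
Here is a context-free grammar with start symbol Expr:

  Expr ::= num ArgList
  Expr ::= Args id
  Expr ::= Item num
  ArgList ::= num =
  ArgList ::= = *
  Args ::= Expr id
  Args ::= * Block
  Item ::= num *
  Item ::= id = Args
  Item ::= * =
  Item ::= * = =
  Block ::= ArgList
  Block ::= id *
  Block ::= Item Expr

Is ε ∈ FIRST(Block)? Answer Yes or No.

No nonterminal in this grammar is nullable.
No production of Block has an RHS whose symbols are all nullable, so Block is not nullable.

No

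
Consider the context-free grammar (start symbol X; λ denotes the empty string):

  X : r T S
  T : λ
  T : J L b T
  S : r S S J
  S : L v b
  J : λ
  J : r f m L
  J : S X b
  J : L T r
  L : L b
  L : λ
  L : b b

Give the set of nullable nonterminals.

Directly nullable (have an λ-production): T, J, L.
No other nonterminal has a production whose RHS symbols are all nullable.

{ J, L, T }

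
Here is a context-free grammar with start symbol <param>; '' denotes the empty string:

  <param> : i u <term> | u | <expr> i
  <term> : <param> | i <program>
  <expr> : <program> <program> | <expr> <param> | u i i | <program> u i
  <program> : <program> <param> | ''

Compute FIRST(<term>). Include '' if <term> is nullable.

{ i, u }

From <term> : <param>: add FIRST(<param>) = { i, u }.
<term> : i <program> contributes {i}.
Union: FIRST(<term>) = { i, u }.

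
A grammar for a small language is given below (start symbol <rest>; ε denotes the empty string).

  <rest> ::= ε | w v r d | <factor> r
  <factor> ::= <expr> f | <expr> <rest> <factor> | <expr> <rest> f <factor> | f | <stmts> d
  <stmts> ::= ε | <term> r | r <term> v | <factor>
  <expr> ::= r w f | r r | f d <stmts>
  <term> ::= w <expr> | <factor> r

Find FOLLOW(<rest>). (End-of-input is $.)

{ $, d, f, r, w }

<rest> is the start symbol, so $ ∈ FOLLOW(<rest>).
In <factor> ::= <expr> <rest> <factor>: add FIRST(<factor>) = { d, f, r, w }.
In <factor> ::= <expr> <rest> f <factor>: add FIRST(f <factor>) = { f }.
Union: FOLLOW(<rest>) = { $, d, f, r, w }.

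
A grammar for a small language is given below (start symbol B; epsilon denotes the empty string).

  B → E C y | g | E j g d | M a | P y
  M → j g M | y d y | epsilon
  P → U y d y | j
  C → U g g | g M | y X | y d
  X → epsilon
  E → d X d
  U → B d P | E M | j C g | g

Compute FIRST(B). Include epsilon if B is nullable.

From B → E C y: add FIRST(E) = { d }.
B → g contributes {g}.
From B → E j g d: add FIRST(E) = { d }.
From B → M a: M nullable, take FIRST(M) ∪ {a} = { a, j, y }.
From B → P y: add FIRST(P) = { a, d, g, j, y }.
Union: FIRST(B) = { a, d, g, j, y }.

{ a, d, g, j, y }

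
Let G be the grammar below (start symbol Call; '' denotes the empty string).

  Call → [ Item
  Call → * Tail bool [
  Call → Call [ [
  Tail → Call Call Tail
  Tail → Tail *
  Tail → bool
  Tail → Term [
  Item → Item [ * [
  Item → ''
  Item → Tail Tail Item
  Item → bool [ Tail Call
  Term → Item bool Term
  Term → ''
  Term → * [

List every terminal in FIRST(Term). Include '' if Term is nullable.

{ *, [, bool, '' }

From Term → Item bool Term: Item nullable, take FIRST(Item) ∪ {bool} = { *, [, bool }.
Term → '' contributes ''.
Term → * [ contributes {*}.
Union: FIRST(Term) = { *, [, bool, '' }.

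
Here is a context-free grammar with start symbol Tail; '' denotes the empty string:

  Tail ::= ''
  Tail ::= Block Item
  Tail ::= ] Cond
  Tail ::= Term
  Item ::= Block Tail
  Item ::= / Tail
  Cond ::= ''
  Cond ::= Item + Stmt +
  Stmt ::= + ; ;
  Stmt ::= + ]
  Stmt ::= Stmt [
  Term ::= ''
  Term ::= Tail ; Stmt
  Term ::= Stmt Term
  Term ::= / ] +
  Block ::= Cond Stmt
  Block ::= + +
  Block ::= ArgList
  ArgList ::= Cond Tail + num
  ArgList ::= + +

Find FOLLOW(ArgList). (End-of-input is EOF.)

{ EOF, +, /, ;, ] }

In Block ::= ArgList: ArgList is at the end, add FOLLOW(Block) = { EOF, +, /, ;, ] }.
Union: FOLLOW(ArgList) = { EOF, +, /, ;, ] }.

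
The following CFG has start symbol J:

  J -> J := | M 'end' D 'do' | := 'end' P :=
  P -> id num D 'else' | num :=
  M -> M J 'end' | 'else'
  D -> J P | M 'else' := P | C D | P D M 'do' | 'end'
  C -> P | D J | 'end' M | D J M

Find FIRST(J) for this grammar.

From J -> J :=: add FIRST(J) = { 'else', := }.
From J -> M 'end' D 'do': add FIRST(M) = { 'else' }.
J -> := 'end' P := contributes {:=}.
Union: FIRST(J) = { 'else', := }.

{ 'else', := }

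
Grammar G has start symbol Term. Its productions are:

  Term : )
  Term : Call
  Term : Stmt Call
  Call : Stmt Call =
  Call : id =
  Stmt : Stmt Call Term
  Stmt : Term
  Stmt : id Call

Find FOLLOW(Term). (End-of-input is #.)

{ #, ), id }

Term is the start symbol, so # ∈ FOLLOW(Term).
In Stmt : Stmt Call Term: Term is at the end, add FOLLOW(Stmt) = { ), id }.
In Stmt : Term: Term is at the end, add FOLLOW(Stmt) = { ), id }.
Union: FOLLOW(Term) = { #, ), id }.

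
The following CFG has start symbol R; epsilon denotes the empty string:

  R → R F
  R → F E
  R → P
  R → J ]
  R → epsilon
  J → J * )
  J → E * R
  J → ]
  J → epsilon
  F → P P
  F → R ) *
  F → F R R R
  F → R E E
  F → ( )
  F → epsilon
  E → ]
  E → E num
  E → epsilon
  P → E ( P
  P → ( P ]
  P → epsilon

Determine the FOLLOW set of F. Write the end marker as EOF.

In R → R F: F is at the end, add FOLLOW(R) = { EOF, (, ), *, ], num }.
In R → F E: add FIRST(E)\{epsilon} = { ], num }.
  Since E is nullable, also add FOLLOW(R) = { EOF, (, ), *, ], num }.
In F → F R R R: add FIRST(R R R)\{epsilon} = { (, ), *, ], num }.
  Since R R R is nullable, also add FOLLOW(F) = { EOF, (, ), *, ], num }.
Union: FOLLOW(F) = { EOF, (, ), *, ], num }.

{ EOF, (, ), *, ], num }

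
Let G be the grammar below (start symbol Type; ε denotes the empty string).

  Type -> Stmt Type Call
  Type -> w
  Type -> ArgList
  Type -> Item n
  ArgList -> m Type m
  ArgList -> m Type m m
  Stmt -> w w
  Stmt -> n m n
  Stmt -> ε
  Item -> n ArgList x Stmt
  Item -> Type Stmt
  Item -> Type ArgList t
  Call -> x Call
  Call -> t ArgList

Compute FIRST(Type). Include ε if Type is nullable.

From Type -> Stmt Type Call: Stmt nullable, take FIRST(Stmt) ∪ FIRST(Type) = { m, n, w }.
Type -> w contributes {w}.
From Type -> ArgList: add FIRST(ArgList) = { m }.
From Type -> Item n: add FIRST(Item) = { m, n, w }.
Union: FIRST(Type) = { m, n, w }.

{ m, n, w }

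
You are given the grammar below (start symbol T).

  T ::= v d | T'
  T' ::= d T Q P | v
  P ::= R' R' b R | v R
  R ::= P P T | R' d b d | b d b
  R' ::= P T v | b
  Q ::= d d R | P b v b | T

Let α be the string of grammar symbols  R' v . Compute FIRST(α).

{ b, v }

Add FIRST(R') = { b, v }; R' is not nullable, stop.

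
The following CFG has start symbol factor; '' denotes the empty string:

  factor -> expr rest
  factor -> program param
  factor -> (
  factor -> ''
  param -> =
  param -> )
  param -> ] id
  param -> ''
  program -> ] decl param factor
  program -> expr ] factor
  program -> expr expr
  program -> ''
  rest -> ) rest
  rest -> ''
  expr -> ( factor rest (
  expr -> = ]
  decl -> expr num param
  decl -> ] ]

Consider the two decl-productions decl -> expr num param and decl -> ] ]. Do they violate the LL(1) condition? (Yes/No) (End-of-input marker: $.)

FIRST(expr num param) = { (, = } and FIRST(] ]) = { ] }.
The FIRST sets are disjoint and neither alternative is nullable — no conflict.

No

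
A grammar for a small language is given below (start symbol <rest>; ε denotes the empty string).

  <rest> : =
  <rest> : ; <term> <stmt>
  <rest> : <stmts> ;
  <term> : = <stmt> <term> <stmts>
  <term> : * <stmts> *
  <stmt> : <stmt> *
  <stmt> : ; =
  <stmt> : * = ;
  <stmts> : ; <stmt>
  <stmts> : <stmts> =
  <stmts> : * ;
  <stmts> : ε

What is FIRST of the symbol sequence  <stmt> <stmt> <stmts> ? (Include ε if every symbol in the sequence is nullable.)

Add FIRST(<stmt>) = { *, ; }; <stmt> is not nullable, stop.

{ *, ; }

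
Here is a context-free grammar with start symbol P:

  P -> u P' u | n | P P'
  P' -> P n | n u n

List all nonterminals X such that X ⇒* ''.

No nonterminal has an empty production or an RHS whose symbols are all nullable.

{ } (none)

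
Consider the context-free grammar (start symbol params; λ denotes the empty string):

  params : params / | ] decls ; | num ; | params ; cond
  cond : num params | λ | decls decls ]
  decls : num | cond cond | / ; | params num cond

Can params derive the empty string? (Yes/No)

No

Nullable nonterminals: cond, decls.
No production of params has an RHS whose symbols are all nullable, so params is not nullable.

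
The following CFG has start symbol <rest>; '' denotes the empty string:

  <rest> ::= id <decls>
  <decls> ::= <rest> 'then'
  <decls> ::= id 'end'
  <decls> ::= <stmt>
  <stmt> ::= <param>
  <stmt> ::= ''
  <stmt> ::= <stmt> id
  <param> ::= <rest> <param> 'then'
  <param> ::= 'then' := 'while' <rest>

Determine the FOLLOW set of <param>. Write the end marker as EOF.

{ EOF, 'then', id }

In <stmt> ::= <param>: <param> is at the end, add FOLLOW(<stmt>) = { EOF, 'then', id }.
In <param> ::= <rest> <param> 'then': add FIRST('then') = { 'then' }.
Union: FOLLOW(<param>) = { EOF, 'then', id }.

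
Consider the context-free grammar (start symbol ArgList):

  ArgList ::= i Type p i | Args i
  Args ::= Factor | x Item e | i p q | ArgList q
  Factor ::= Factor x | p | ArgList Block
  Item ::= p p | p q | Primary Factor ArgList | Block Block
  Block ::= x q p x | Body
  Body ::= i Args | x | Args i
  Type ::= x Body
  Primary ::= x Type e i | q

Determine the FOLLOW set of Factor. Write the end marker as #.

In Args ::= Factor: Factor is at the end, add FOLLOW(Args) = { e, i, p, x }.
In Factor ::= Factor x: add FIRST(x) = { x }.
In Item ::= Primary Factor ArgList: add FIRST(ArgList) = { i, p, x }.
Union: FOLLOW(Factor) = { e, i, p, x }.

{ e, i, p, x }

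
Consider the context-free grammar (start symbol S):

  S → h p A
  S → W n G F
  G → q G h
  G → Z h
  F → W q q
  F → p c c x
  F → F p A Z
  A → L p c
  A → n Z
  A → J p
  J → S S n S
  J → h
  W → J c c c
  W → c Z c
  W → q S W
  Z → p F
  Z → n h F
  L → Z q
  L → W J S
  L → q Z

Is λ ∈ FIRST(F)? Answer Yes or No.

No nonterminal in this grammar is nullable.
No production of F has an RHS whose symbols are all nullable, so F is not nullable.

No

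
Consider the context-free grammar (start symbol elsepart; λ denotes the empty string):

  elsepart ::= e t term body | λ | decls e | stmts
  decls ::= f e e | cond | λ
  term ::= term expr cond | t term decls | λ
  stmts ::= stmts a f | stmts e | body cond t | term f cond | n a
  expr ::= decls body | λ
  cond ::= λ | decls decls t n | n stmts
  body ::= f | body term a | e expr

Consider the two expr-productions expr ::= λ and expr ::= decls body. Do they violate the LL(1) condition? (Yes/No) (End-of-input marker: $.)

FIRST(λ) = { λ } and FIRST(decls body) = { e, f, n, t }.
The first alternative is nullable and FOLLOW(expr) = { $, a, e, f, n, t } shares e with FIRST of the second — conflict.

Yes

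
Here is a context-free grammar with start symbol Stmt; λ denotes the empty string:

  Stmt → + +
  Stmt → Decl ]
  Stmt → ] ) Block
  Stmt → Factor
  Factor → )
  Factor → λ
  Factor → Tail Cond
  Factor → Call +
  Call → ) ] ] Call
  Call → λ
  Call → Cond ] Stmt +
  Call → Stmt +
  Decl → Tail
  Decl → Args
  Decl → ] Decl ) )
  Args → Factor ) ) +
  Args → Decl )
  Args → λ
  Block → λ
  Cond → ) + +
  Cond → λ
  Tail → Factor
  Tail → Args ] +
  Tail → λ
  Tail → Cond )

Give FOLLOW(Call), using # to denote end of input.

{ + }

In Factor → Call +: add FIRST(+) = { + }.
In Call → ) ] ] Call: Call is at the end, add FOLLOW(Call) = { + }.
Union: FOLLOW(Call) = { + }.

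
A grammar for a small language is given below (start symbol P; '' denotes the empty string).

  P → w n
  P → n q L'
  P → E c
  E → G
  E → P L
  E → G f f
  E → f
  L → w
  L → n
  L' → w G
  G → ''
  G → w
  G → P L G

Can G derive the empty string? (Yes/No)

Yes

G has an ''-production, so G ⇒ ''.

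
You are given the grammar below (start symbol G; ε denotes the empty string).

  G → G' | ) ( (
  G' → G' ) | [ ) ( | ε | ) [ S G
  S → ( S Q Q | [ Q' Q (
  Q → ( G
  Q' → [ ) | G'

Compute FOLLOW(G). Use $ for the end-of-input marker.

G is the start symbol, so $ ∈ FOLLOW(G).
In G' → ) [ S G: G is at the end, add FOLLOW(G') = { $, (, ), [ }.
In Q → ( G: G is at the end, add FOLLOW(Q) = { $, (, ), [ }.
Union: FOLLOW(G) = { $, (, ), [ }.

{ $, (, ), [ }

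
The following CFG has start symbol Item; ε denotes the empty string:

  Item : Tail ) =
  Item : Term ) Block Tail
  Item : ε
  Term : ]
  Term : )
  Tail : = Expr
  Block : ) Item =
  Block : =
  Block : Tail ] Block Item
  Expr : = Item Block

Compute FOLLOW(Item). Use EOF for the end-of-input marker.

Item is the start symbol, so EOF ∈ FOLLOW(Item).
In Block : ) Item =: add FIRST(=) = { = }.
In Block : Tail ] Block Item: Item is at the end, add FOLLOW(Block) = { EOF, ), =, ] }.
In Expr : = Item Block: add FIRST(Block) = { ), = }.
Union: FOLLOW(Item) = { EOF, ), =, ] }.

{ EOF, ), =, ] }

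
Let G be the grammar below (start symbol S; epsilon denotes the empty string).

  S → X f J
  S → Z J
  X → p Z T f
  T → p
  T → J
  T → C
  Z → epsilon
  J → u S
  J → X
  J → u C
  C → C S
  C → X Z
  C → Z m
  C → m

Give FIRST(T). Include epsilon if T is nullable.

{ m, p, u }

T → p contributes {p}.
From T → J: add FIRST(J) = { p, u }.
From T → C: add FIRST(C) = { m, p }.
Union: FIRST(T) = { m, p, u }.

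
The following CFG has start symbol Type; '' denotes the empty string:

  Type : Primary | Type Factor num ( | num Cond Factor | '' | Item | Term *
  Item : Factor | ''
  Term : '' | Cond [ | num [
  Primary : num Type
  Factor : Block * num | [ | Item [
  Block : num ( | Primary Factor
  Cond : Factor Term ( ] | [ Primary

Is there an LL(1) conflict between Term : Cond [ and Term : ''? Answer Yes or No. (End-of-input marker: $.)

FIRST(Cond [) = { [, num } and FIRST('') = { '' }.
The second is nullable but FOLLOW(Term) = { (, * } is disjoint from FIRST of the first.

No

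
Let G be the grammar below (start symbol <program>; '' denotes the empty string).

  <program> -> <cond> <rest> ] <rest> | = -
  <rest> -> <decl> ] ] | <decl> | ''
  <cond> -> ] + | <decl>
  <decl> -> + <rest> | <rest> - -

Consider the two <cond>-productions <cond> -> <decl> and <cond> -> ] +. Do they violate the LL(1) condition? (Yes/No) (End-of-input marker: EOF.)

FIRST(<decl>) = { +, - } and FIRST(] +) = { ] }.
The FIRST sets are disjoint and neither alternative is nullable — no conflict.

No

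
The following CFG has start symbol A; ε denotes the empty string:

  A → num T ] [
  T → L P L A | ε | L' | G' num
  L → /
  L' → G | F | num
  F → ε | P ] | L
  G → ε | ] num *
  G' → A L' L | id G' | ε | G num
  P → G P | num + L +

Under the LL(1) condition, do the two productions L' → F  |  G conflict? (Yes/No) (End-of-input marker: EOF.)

Yes

FIRST(F) = { /, ], num, ε } and FIRST(G) = { ], ε }.
Both contain ], so the two alternatives are not disjoint — LL(1) conflict.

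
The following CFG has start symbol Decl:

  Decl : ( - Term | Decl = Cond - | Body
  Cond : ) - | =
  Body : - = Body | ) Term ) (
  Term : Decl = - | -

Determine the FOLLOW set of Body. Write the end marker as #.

{ #, = }

In Decl : Body: Body is at the end, add FOLLOW(Decl) = { #, = }.
In Body : - = Body: Body is at the end, add FOLLOW(Body) = { #, = }.
Union: FOLLOW(Body) = { #, = }.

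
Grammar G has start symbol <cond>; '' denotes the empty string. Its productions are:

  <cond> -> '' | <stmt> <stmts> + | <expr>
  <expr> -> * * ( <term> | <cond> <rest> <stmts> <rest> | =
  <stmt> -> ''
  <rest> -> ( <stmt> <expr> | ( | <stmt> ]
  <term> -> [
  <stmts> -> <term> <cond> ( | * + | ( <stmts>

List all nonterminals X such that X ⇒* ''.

Directly nullable (have an ''-production): <cond>, <stmt>.
No other nonterminal has a production whose RHS symbols are all nullable.

{ <cond>, <stmt> }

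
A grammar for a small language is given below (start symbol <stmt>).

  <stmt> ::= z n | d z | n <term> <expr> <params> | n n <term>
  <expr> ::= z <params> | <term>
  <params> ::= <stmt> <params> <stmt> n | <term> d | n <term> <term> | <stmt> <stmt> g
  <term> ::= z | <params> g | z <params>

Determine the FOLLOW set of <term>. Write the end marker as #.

In <stmt> ::= n <term> <expr> <params>: add FIRST(<expr> <params>) = { d, n, z }.
In <stmt> ::= n n <term>: <term> is at the end, add FOLLOW(<stmt>) = { #, d, g, n, z }.
In <expr> ::= <term>: <term> is at the end, add FOLLOW(<expr>) = { d, n, z }.
In <params> ::= <term> d: add FIRST(d) = { d }.
In <params> ::= n <term> <term>: add FIRST(<term>) = { d, n, z }.
In <params> ::= n <term> <term>: <term> is at the end, add FOLLOW(<params>) = { #, d, g, n, z }.
Union: FOLLOW(<term>) = { #, d, g, n, z }.

{ #, d, g, n, z }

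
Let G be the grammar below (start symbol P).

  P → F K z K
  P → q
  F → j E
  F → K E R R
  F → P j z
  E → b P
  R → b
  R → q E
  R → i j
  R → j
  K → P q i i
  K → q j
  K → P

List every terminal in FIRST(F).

F → j E contributes {j}.
From F → K E R R: add FIRST(K) = { j, q }.
From F → P j z: add FIRST(P) = { j, q }.
Union: FIRST(F) = { j, q }.

{ j, q }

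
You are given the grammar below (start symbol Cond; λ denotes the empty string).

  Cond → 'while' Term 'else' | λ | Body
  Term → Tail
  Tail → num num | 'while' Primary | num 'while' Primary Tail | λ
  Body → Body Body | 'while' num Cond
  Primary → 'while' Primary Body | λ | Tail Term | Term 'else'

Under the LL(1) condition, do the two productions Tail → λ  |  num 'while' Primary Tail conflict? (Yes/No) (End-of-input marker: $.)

FIRST(λ) = { λ } and FIRST(num 'while' Primary Tail) = { num }.
The first alternative is nullable and FOLLOW(Tail) = { 'else', 'while', num } shares num with FIRST of the second — conflict.

Yes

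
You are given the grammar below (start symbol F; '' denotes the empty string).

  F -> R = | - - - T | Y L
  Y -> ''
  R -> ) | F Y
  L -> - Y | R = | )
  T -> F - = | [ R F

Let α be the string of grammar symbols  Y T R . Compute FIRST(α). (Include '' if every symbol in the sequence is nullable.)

{ ), -, [ }

Add FIRST(Y)\{''} = {  }; Y is nullable, continue.
Add FIRST(T) = { ), -, [ }; T is not nullable, stop.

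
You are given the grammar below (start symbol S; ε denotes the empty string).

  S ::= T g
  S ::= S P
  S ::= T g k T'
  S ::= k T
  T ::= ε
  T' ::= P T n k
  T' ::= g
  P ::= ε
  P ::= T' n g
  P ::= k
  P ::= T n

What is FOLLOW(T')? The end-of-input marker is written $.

{ $, g, k, n }

In S ::= T g k T': T' is at the end, add FOLLOW(S) = { $, g, k, n }.
In P ::= T' n g: add FIRST(n g) = { n }.
Union: FOLLOW(T') = { $, g, k, n }.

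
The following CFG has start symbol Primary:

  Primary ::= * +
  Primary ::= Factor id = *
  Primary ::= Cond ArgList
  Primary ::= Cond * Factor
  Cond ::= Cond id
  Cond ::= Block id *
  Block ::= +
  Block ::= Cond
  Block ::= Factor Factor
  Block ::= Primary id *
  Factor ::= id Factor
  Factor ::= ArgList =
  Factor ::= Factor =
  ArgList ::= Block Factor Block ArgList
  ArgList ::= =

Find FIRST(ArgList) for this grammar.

{ *, +, =, id }

From ArgList ::= Block Factor Block ArgList: add FIRST(Block) = { *, +, =, id }.
ArgList ::= = contributes {=}.
Union: FIRST(ArgList) = { *, +, =, id }.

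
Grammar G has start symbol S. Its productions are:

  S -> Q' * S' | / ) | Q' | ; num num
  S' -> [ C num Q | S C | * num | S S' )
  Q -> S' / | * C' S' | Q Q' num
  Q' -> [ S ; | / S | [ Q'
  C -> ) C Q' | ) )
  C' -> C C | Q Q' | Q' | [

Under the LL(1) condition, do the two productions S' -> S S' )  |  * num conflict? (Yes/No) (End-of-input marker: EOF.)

No

FIRST(S S' )) = { /, ;, [ } and FIRST(* num) = { * }.
The FIRST sets are disjoint and neither alternative is nullable — no conflict.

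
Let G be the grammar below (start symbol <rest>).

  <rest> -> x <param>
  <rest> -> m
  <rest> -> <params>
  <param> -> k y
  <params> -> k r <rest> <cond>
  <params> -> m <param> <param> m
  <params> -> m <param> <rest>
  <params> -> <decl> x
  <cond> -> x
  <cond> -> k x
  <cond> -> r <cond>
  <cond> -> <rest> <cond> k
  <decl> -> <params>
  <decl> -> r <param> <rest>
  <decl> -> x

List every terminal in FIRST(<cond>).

{ k, m, r, x }

<cond> -> x contributes {x}.
<cond> -> k x contributes {k}.
<cond> -> r <cond> contributes {r}.
From <cond> -> <rest> <cond> k: add FIRST(<rest>) = { k, m, r, x }.
Union: FIRST(<cond>) = { k, m, r, x }.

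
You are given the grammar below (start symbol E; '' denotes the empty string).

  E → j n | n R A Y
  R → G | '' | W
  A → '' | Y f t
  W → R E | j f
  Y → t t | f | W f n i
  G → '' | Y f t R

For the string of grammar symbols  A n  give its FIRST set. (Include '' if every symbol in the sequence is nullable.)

{ f, j, n, t }

Add FIRST(A)\{''} = { f, j, n, t }; A is nullable, continue.
n is a terminal; add {n} and stop.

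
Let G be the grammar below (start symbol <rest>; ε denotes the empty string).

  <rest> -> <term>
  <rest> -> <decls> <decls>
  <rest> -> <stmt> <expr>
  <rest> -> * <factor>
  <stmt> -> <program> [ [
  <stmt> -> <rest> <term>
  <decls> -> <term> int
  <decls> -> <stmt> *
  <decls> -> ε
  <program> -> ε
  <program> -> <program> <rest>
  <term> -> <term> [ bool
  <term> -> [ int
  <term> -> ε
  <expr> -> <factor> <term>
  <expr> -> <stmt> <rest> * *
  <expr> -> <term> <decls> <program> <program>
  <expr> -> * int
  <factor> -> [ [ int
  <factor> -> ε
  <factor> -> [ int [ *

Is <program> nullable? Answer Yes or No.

Yes

<program> has an ε-production, so <program> ⇒ ε.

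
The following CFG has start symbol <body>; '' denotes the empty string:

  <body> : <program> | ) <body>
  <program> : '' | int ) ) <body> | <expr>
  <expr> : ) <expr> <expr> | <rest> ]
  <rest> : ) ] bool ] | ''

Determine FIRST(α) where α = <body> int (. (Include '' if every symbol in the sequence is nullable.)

{ ), ], int }

Add FIRST(<body>)\{''} = { ), ], int }; <body> is nullable, continue.
int is a terminal; add {int} and stop.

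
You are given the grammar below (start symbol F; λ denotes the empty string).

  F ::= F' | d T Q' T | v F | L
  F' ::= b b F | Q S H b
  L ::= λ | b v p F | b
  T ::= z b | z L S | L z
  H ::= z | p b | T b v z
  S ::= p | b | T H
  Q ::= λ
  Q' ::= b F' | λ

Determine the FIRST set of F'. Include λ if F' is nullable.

{ b, p, z }

F' ::= b b F contributes {b}.
From F' ::= Q S H b: Q nullable, take FIRST(Q) ∪ FIRST(S) = { b, p, z }.
Union: FIRST(F') = { b, p, z }.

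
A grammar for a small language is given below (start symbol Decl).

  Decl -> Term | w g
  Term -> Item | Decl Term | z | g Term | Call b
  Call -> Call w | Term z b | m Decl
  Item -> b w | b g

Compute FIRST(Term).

{ b, g, m, w, z }

From Term -> Item: add FIRST(Item) = { b }.
From Term -> Decl Term: add FIRST(Decl) = { b, g, m, w, z }.
Term -> z contributes {z}.
Term -> g Term contributes {g}.
From Term -> Call b: add FIRST(Call) = { b, g, m, w, z }.
Union: FIRST(Term) = { b, g, m, w, z }.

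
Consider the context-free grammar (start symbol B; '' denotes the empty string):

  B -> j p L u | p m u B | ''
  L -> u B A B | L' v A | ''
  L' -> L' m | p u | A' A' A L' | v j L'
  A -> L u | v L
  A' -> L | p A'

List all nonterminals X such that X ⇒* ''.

Directly nullable (have an ''-production): B, L.
A' -> L with every symbol nullable, so A' is nullable.
No other nonterminal has a production whose RHS symbols are all nullable.

{ A', B, L }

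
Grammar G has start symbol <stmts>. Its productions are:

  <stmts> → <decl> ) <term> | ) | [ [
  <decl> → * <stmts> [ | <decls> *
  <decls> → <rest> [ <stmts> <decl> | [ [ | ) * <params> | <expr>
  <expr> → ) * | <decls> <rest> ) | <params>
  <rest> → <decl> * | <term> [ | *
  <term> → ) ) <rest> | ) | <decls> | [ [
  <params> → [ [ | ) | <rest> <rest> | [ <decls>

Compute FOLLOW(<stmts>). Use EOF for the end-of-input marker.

<stmts> is the start symbol, so EOF ∈ FOLLOW(<stmts>).
In <decl> → * <stmts> [: add FIRST([) = { [ }.
In <decls> → <rest> [ <stmts> <decl>: add FIRST(<decl>) = { ), *, [ }.
Union: FOLLOW(<stmts>) = { EOF, ), *, [ }.

{ EOF, ), *, [ }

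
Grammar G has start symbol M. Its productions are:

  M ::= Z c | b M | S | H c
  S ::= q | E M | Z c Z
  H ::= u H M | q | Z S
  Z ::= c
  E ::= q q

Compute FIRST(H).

H ::= u H M contributes {u}.
H ::= q contributes {q}.
From H ::= Z S: add FIRST(Z) = { c }.
Union: FIRST(H) = { c, q, u }.

{ c, q, u }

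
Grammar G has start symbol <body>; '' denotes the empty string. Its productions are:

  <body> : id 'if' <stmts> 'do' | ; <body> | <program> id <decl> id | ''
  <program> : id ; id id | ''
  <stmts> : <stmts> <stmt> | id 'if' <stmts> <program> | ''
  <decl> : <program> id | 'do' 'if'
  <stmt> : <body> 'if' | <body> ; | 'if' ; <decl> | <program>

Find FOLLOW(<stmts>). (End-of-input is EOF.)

In <body> : id 'if' <stmts> 'do': add FIRST('do') = { 'do' }.
In <stmts> : <stmts> <stmt>: add FIRST(<stmt>)\{''} = { 'if', ;, id }.
  Since <stmt> is nullable, also add FOLLOW(<stmts>) = { 'do', 'if', ;, id }.
In <stmts> : id 'if' <stmts> <program>: add FIRST(<program>)\{''} = { id }.
  Since <program> is nullable, also add FOLLOW(<stmts>) = { 'do', 'if', ;, id }.
Union: FOLLOW(<stmts>) = { 'do', 'if', ;, id }.

{ 'do', 'if', ;, id }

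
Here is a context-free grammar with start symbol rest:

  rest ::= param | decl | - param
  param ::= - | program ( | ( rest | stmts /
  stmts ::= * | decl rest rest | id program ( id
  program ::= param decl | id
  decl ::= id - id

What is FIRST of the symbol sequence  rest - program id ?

{ (, *, -, id }

Add FIRST(rest) = { (, *, -, id }; rest is not nullable, stop.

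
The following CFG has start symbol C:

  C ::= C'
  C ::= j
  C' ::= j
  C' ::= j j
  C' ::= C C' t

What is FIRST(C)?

{ j }

From C ::= C': add FIRST(C') = { j }.
C ::= j contributes {j}.
Union: FIRST(C) = { j }.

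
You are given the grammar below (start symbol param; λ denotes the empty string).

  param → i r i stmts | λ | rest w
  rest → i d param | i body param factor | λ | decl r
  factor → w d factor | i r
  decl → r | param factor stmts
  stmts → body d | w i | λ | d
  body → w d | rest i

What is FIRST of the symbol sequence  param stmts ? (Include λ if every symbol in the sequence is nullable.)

{ d, i, r, w, λ }

Add FIRST(param)\{λ} = { i, r, w }; param is nullable, continue.
Add FIRST(stmts)\{λ} = { d, i, r, w }; stmts is nullable, continue.
Every symbol is nullable, so include λ.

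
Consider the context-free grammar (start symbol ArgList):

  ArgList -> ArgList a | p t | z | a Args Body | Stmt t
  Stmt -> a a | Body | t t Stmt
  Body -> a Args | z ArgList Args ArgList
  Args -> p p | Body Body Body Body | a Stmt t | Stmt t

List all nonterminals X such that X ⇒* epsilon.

No nonterminal has an empty production or an RHS whose symbols are all nullable.

{ } (none)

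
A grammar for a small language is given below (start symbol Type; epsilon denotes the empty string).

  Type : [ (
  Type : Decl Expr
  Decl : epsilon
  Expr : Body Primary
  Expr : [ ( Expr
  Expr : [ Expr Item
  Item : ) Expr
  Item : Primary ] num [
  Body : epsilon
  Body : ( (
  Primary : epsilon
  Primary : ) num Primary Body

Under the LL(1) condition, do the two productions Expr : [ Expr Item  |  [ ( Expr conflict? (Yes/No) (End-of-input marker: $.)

Yes

FIRST([ Expr Item) = { [ } and FIRST([ ( Expr) = { [ }.
Both contain [, so the two alternatives are not disjoint — LL(1) conflict.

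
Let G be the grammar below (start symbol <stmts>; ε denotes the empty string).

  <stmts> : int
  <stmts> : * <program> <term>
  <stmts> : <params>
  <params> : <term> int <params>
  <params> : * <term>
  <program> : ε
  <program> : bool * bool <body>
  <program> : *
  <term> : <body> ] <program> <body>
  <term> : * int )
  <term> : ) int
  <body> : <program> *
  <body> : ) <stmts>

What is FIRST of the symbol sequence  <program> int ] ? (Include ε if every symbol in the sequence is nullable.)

{ *, bool, int }

Add FIRST(<program>)\{ε} = { *, bool }; <program> is nullable, continue.
int is a terminal; add {int} and stop.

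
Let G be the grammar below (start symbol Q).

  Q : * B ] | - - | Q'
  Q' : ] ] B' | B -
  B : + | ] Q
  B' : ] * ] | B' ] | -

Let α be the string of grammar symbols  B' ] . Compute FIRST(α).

{ -, ] }

Add FIRST(B') = { -, ] }; B' is not nullable, stop.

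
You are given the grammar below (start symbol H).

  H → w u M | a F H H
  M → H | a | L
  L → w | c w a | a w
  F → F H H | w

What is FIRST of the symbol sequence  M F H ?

Add FIRST(M) = { a, c, w }; M is not nullable, stop.

{ a, c, w }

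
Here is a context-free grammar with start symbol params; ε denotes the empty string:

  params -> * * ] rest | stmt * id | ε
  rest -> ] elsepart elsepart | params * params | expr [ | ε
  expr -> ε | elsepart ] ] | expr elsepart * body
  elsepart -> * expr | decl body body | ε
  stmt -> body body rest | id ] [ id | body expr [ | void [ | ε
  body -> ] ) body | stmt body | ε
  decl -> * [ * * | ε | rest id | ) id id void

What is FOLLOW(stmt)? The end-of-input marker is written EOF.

{ EOF, ), *, [, ], id, void }

In params -> stmt * id: add FIRST(* id) = { * }.
In body -> stmt body: add FIRST(body)\{ε} = { ), *, [, ], id, void }.
  Since body is nullable, also add FOLLOW(body) = { EOF, ), *, [, ], id, void }.
Union: FOLLOW(stmt) = { EOF, ), *, [, ], id, void }.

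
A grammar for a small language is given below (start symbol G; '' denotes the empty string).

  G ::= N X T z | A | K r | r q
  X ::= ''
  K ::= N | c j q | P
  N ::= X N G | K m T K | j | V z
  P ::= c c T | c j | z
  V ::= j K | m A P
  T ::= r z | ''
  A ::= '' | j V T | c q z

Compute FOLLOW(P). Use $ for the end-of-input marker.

{ $, c, j, m, r, z }

In K ::= P: P is at the end, add FOLLOW(K) = { $, c, j, m, r, z }.
In V ::= m A P: P is at the end, add FOLLOW(V) = { $, c, j, m, r, z }.
Union: FOLLOW(P) = { $, c, j, m, r, z }.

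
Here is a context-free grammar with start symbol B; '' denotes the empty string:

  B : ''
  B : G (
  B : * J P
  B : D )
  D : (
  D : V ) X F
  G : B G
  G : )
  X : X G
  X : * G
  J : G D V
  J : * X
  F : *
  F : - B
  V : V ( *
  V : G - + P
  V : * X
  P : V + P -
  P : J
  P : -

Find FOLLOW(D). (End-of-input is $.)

In B : D ): add FIRST()) = { ) }.
In J : G D V: add FIRST(V) = { (, ), * }.
Union: FOLLOW(D) = { (, ), * }.

{ (, ), * }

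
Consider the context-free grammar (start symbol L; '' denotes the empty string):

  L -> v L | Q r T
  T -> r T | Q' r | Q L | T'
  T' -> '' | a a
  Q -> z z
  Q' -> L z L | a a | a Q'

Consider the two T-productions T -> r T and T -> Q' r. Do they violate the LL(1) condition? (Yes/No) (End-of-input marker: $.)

No

FIRST(r T) = { r } and FIRST(Q' r) = { a, v, z }.
The FIRST sets are disjoint and neither alternative is nullable — no conflict.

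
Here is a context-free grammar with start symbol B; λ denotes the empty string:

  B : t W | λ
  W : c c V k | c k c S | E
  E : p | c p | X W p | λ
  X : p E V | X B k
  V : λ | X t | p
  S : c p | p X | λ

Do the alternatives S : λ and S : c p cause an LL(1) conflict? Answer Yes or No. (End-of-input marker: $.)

FIRST(λ) = { λ } and FIRST(c p) = { c }.
The first is nullable but FOLLOW(S) = { $, k, p } is disjoint from FIRST of the second.

No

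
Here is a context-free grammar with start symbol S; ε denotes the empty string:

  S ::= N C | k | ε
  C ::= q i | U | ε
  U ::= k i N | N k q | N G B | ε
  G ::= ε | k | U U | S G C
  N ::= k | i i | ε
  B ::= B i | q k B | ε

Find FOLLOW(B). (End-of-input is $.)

{ $, i, k, q }

In U ::= N G B: B is at the end, add FOLLOW(U) = { $, i, k, q }.
In B ::= B i: add FIRST(i) = { i }.
In B ::= q k B: B is at the end, add FOLLOW(B) = { $, i, k, q }.
Union: FOLLOW(B) = { $, i, k, q }.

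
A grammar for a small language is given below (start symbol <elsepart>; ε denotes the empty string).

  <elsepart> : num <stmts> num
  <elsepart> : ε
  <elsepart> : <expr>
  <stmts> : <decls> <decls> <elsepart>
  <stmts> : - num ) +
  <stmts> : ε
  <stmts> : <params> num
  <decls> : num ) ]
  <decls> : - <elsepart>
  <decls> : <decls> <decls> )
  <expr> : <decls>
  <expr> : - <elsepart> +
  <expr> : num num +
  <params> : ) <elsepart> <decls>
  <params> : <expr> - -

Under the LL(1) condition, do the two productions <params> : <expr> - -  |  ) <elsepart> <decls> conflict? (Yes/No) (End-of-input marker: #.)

No

FIRST(<expr> - -) = { -, num } and FIRST() <elsepart> <decls>) = { ) }.
The FIRST sets are disjoint and neither alternative is nullable — no conflict.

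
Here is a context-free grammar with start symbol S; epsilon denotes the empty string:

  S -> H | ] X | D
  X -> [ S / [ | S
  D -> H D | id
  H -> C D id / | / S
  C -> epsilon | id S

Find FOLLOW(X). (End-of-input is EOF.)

In S -> ] X: X is at the end, add FOLLOW(S) = { EOF, /, id }.
Union: FOLLOW(X) = { EOF, /, id }.

{ EOF, /, id }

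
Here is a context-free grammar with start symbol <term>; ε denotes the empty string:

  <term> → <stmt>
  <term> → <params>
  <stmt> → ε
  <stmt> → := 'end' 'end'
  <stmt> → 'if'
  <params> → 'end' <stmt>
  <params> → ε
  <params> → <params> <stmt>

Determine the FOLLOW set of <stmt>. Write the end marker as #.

In <term> → <stmt>: <stmt> is at the end, add FOLLOW(<term>) = { # }.
In <params> → 'end' <stmt>: <stmt> is at the end, add FOLLOW(<params>) = { #, 'if', := }.
In <params> → <params> <stmt>: <stmt> is at the end, add FOLLOW(<params>) = { #, 'if', := }.
Union: FOLLOW(<stmt>) = { #, 'if', := }.

{ #, 'if', := }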